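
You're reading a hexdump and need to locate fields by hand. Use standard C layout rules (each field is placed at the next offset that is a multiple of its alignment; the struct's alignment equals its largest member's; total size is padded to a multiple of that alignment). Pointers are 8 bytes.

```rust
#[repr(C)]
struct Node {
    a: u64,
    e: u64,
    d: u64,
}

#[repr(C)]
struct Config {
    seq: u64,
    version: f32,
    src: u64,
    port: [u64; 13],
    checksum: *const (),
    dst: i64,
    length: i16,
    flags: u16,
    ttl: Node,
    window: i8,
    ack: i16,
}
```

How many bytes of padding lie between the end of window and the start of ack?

1

Node: a at 0 (size 8, align 8) → ends 8; e at 8 (size 8, align 8) → ends 16; d at 16 (size 8, align 8) → ends 24; total 24 bytes, alignment 8
seq at 0 (size 8, align 8) → ends 8
version at 8 (size 4, align 4) → ends 12
pad 4 to align 8 for src
src at 16 (size 8, align 8) → ends 24
port at 24 (size 104, align 8) → ends 128
checksum at 128 (size 8, align 8) → ends 136
dst at 136 (size 8, align 8) → ends 144
length at 144 (size 2, align 2) → ends 146
flags at 146 (size 2, align 2) → ends 148
pad 4 to align 8 for ttl
ttl at 152 (size 24, align 8) → ends 176
window at 176 (size 1, align 1) → ends 177
pad 1 to align 2 for ack
ack at 178 (size 2, align 2) → ends 180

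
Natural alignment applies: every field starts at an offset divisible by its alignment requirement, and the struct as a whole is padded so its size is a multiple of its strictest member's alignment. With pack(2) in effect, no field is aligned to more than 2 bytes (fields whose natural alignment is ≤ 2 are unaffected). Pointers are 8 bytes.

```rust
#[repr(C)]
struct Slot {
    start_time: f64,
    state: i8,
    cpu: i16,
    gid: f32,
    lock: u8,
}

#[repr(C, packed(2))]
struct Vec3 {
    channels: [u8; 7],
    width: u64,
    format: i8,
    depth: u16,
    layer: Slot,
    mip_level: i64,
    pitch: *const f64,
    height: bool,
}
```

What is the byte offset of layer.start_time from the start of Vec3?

20

Slot: @0: start_time [8B, align 8] → 8; @8: state [1B, align 1] → 9; +1 pad (align 2); @10: cpu [2B, align 2] → 12; @12: gid [4B, align 4] → 16; @16: lock [1B, align 1] → 17; +7 tail pad (align 8); size 24, align 8
@0: channels [7B, align 1] → 7
+1 pad (align 2)
@8: width [8B, align 2] → 16
@16: format [1B, align 1] → 17
+1 pad (align 2)
@18: depth [2B, align 2] → 20
@20: layer [24B, align 2] → 44
within Slot: start_time at 0
20 + 0 = 20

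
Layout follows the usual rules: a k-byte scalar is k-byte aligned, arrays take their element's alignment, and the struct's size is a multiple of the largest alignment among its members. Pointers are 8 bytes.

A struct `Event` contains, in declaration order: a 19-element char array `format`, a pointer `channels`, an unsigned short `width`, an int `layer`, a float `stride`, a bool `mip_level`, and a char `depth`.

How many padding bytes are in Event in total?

0..19  format  (19B, 1-aligned)
19..24  -- padding (5B)
24..32  channels  (8B, 8-aligned)
32..34  width  (2B, 2-aligned)
34..36  -- padding (2B)
36..40  layer  (4B, 4-aligned)
40..44  stride  (4B, 4-aligned)
44..45  mip_level  (1B, 1-aligned)
45..46  depth  (1B, 1-aligned)
46..48  -- tail padding (2B)
sizeof = 48, alignof = 8
data bytes 39, size 48 → padding 9

9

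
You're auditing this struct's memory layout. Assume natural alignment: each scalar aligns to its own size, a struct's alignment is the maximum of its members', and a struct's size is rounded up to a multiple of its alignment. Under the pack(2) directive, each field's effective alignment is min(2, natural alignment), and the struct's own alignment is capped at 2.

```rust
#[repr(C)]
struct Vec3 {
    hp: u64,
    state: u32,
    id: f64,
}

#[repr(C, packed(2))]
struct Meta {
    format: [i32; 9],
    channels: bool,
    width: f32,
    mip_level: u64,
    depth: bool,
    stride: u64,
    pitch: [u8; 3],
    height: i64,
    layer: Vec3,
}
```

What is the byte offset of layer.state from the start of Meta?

80

Vec3: hp at 0 (size 8, align 8) → ends 8; state at 8 (size 4, align 4) → ends 12; pad 4 to align 8 for id; id at 16 (size 8, align 8) → ends 24; total 24 bytes, alignment 8
format at 0 (size 36, align 2) → ends 36
channels at 36 (size 1, align 1) → ends 37
pad 1 to align 2 for width
width at 38 (size 4, align 2) → ends 42
mip_level at 42 (size 8, align 2) → ends 50
depth at 50 (size 1, align 1) → ends 51
pad 1 to align 2 for stride
stride at 52 (size 8, align 2) → ends 60
pitch at 60 (size 3, align 1) → ends 63
pad 1 to align 2 for height
height at 64 (size 8, align 2) → ends 72
layer at 72 (size 24, align 2) → ends 96
within Vec3: state at 8
72 + 8 = 80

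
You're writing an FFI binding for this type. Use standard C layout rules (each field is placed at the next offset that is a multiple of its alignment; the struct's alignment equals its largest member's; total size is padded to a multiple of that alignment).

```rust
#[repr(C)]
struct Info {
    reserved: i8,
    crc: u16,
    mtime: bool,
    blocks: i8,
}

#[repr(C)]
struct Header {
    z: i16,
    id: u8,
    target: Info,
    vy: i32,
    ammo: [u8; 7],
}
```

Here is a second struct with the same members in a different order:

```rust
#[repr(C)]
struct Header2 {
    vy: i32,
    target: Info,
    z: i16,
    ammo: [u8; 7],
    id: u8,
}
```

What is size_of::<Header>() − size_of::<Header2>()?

Info: reserved at 0 (size 1, align 1) → ends 1; pad 1 to align 2 for crc; crc at 2 (size 2, align 2) → ends 4; mtime at 4 (size 1, align 1) → ends 5; blocks at 5 (size 1, align 1) → ends 6; total 6 bytes, alignment 2
z at 0 (size 2, align 2) → ends 2
id at 2 (size 1, align 1) → ends 3
pad 1 to align 2 for target
target at 4 (size 6, align 2) → ends 10
pad 2 to align 4 for vy
vy at 12 (size 4, align 4) → ends 16
ammo at 16 (size 7, align 1) → ends 23
tail pad 1 to reach multiple of 4
total 24 bytes, alignment 4
— Header2 —
vy at 0 (size 4, align 4) → ends 4
target at 4 (size 6, align 2) → ends 10
z at 10 (size 2, align 2) → ends 12
ammo at 12 (size 7, align 1) → ends 19
id at 19 (size 1, align 1) → ends 20
total 20 bytes, alignment 4
24 − 20 = 4

4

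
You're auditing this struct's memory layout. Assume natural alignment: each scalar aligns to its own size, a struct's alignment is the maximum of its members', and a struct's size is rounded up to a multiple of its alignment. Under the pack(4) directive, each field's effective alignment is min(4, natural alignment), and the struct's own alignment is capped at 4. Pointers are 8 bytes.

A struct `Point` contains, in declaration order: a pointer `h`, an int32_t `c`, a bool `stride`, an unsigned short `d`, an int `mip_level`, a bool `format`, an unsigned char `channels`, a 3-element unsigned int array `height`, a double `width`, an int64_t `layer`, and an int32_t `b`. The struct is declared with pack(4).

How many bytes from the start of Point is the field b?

h at 0 (size 8, align 4) → ends 8
c at 8 (size 4, align 4) → ends 12
stride at 12 (size 1, align 1) → ends 13
pad 1 to align 2 for d
d at 14 (size 2, align 2) → ends 16
mip_level at 16 (size 4, align 4) → ends 20
format at 20 (size 1, align 1) → ends 21
channels at 21 (size 1, align 1) → ends 22
pad 2 to align 4 for height
height at 24 (size 12, align 4) → ends 36
width at 36 (size 8, align 4) → ends 44
layer at 44 (size 8, align 4) → ends 52
b at 52 (size 4, align 4) → ends 56

52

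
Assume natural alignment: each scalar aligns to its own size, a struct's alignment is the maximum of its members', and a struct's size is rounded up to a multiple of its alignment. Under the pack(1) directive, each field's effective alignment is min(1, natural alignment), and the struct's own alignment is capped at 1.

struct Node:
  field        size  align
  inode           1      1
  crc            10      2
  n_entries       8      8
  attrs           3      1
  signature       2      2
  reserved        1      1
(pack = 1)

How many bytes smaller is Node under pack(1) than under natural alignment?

natural layout:
  @0: inode [1B, align 1] → 1
  +1 pad (align 2)
  @2: crc [10B, align 2] → 12
  +4 pad (align 8)
  @16: n_entries [8B, align 8] → 24
  @24: attrs [3B, align 1] → 27
  +1 pad (align 2)
  @28: signature [2B, align 2] → 30
  @30: reserved [1B, align 1] → 31
  +1 tail pad (align 8)
  size 32, align 8
packed(1) layout:
  @0: inode [1B, align 1] → 1
  @1: crc [10B, align 1] → 11
  @11: n_entries [8B, align 1] → 19
  @19: attrs [3B, align 1] → 22
  @22: signature [2B, align 1] → 24
  @24: reserved [1B, align 1] → 25
  size 25, align 1
32 − 25 = 7

7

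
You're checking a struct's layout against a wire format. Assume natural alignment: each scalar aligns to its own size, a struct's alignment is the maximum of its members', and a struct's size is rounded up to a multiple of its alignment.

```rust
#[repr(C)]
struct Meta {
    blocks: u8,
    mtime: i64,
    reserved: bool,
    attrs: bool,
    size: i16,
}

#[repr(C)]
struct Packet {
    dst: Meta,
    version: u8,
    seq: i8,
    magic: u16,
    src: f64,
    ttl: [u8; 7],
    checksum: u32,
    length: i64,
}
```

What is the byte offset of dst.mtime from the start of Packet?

Meta: 0..1  blocks  (1B, 1-aligned); 1..8  -- padding (7B); 8..16  mtime  (8B, 8-aligned); 16..17  reserved  (1B, 1-aligned); 17..18  attrs  (1B, 1-aligned); 18..20  size  (2B, 2-aligned); 20..24  -- tail padding (4B); sizeof = 24, alignof = 8
0..24  dst  (24B, 8-aligned)
within Meta: mtime at 8
0 + 8 = 8

8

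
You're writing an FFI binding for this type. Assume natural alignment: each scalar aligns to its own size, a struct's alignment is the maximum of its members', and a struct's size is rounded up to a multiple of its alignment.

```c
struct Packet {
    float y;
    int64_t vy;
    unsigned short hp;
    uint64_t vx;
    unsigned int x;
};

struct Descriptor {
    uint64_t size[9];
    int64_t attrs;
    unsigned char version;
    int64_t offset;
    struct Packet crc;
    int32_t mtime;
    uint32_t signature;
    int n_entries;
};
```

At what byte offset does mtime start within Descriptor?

Packet: y at 0 (size 4, align 4) → ends 4; pad 4 to align 8 for vy; vy at 8 (size 8, align 8) → ends 16; hp at 16 (size 2, align 2) → ends 18; pad 6 to align 8 for vx; vx at 24 (size 8, align 8) → ends 32; x at 32 (size 4, align 4) → ends 36; tail pad 4 to reach multiple of 8; total 40 bytes, alignment 8
size at 0 (size 72, align 8) → ends 72
attrs at 72 (size 8, align 8) → ends 80
version at 80 (size 1, align 1) → ends 81
pad 7 to align 8 for offset
offset at 88 (size 8, align 8) → ends 96
crc at 96 (size 40, align 8) → ends 136
mtime at 136 (size 4, align 4) → ends 140

136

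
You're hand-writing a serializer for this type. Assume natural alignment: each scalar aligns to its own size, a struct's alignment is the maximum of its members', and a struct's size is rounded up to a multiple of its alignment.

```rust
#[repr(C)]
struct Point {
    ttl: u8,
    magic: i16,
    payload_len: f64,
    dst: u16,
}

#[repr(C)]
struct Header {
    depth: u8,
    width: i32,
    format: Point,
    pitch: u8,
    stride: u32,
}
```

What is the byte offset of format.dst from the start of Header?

24

Point: 0..1  ttl  (1B, 1-aligned); 1..2  -- padding (1B); 2..4  magic  (2B, 2-aligned); 4..8  -- padding (4B); 8..16  payload_len  (8B, 8-aligned); 16..18  dst  (2B, 2-aligned); 18..24  -- tail padding (6B); sizeof = 24, alignof = 8
0..1  depth  (1B, 1-aligned)
1..4  -- padding (3B)
4..8  width  (4B, 4-aligned)
8..32  format  (24B, 8-aligned)
within Point: dst at 16
8 + 16 = 24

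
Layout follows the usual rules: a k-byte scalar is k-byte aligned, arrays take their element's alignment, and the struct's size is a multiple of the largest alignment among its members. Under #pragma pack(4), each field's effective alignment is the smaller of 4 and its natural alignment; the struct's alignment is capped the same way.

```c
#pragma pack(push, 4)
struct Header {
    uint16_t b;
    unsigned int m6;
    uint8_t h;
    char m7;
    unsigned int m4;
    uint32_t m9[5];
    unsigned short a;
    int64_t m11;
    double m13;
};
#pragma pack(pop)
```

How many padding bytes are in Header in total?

0..2  b  (2B, 2-aligned)
2..4  -- padding (2B)
4..8  m6  (4B, 4-aligned)
8..9  h  (1B, 1-aligned)
9..10  m7  (1B, 1-aligned)
10..12  -- padding (2B)
12..16  m4  (4B, 4-aligned)
16..36  m9  (20B, 4-aligned)
36..38  a  (2B, 2-aligned)
38..40  -- padding (2B)
40..48  m11  (8B, 4-aligned)
48..56  m13  (8B, 4-aligned)
sizeof = 56, alignof = 4
data bytes 50, size 56 → padding 6

6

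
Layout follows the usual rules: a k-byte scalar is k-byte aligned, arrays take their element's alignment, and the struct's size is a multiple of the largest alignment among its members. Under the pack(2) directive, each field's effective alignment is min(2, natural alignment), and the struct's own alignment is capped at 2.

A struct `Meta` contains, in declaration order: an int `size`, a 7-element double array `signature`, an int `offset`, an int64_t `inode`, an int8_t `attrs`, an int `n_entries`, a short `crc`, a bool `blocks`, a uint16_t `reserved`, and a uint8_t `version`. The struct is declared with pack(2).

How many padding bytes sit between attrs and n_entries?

@0: size [4B, align 2] → 4
@4: signature [56B, align 2] → 60
@60: offset [4B, align 2] → 64
@64: inode [8B, align 2] → 72
@72: attrs [1B, align 1] → 73
+1 pad (align 2)
@74: n_entries [4B, align 2] → 78

1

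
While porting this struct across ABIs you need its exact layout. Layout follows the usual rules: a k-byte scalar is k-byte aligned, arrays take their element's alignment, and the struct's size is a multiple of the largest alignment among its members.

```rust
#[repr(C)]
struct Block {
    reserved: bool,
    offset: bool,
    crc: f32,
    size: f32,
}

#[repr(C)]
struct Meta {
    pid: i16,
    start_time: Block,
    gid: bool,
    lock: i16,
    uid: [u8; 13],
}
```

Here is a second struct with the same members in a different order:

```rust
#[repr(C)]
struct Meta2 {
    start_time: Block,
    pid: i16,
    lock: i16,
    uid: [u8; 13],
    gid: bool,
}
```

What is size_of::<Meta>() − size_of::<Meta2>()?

Block: 0..1  reserved  (1B, 1-aligned); 1..2  offset  (1B, 1-aligned); 2..4  -- padding (2B); 4..8  crc  (4B, 4-aligned); 8..12  size  (4B, 4-aligned); sizeof = 12, alignof = 4
0..2  pid  (2B, 2-aligned)
2..4  -- padding (2B)
4..16  start_time  (12B, 4-aligned)
16..17  gid  (1B, 1-aligned)
17..18  -- padding (1B)
18..20  lock  (2B, 2-aligned)
20..33  uid  (13B, 1-aligned)
33..36  -- tail padding (3B)
sizeof = 36, alignof = 4
— Meta2 —
0..12  start_time  (12B, 4-aligned)
12..14  pid  (2B, 2-aligned)
14..16  lock  (2B, 2-aligned)
16..29  uid  (13B, 1-aligned)
29..30  gid  (1B, 1-aligned)
30..32  -- tail padding (2B)
sizeof = 32, alignof = 4
36 − 32 = 4

4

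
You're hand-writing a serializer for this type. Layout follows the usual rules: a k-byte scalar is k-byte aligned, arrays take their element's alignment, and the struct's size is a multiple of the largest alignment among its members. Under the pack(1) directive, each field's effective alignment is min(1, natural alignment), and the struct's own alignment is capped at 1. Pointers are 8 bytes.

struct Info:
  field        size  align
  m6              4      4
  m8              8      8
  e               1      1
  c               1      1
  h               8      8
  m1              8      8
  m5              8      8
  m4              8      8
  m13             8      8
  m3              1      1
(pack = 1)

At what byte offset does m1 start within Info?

22

@0: m6 [4B, align 1] → 4
@4: m8 [8B, align 1] → 12
@12: e [1B, align 1] → 13
@13: c [1B, align 1] → 14
@14: h [8B, align 1] → 22
@22: m1 [8B, align 1] → 30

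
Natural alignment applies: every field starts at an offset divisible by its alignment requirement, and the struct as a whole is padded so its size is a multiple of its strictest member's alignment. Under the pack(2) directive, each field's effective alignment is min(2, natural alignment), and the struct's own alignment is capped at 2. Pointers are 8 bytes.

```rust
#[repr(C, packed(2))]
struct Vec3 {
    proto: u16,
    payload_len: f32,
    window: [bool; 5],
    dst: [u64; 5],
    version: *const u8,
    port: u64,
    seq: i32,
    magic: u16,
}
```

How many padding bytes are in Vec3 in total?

0..2  proto  (2B, 2-aligned)
2..6  payload_len  (4B, 2-aligned)
6..11  window  (5B, 1-aligned)
11..12  -- padding (1B)
12..52  dst  (40B, 2-aligned)
52..60  version  (8B, 2-aligned)
60..68  port  (8B, 2-aligned)
68..72  seq  (4B, 2-aligned)
72..74  magic  (2B, 2-aligned)
sizeof = 74, alignof = 2
data bytes 73, size 74 → padding 1

1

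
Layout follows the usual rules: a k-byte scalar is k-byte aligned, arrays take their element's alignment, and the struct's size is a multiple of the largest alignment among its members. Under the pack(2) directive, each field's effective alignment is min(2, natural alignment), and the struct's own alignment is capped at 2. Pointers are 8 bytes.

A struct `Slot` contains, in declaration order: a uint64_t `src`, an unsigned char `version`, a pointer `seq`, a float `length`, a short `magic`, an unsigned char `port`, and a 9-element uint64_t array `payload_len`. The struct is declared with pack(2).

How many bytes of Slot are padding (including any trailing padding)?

src at 0 (size 8, align 2) → ends 8
version at 8 (size 1, align 1) → ends 9
pad 1 to align 2 for seq
seq at 10 (size 8, align 2) → ends 18
length at 18 (size 4, align 2) → ends 22
magic at 22 (size 2, align 2) → ends 24
port at 24 (size 1, align 1) → ends 25
pad 1 to align 2 for payload_len
payload_len at 26 (size 72, align 2) → ends 98
total 98 bytes, alignment 2
data bytes 96, size 98 → padding 2

2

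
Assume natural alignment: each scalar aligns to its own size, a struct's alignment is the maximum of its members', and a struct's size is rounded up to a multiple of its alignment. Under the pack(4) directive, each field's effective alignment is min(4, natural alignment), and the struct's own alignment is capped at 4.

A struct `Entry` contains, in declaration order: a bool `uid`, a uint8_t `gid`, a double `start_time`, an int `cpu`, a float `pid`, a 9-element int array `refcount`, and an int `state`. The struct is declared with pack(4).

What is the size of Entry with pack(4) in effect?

@0: uid [1B, align 1] → 1
@1: gid [1B, align 1] → 2
+2 pad (align 4)
@4: start_time [8B, align 4] → 12
@12: cpu [4B, align 4] → 16
@16: pid [4B, align 4] → 20
@20: refcount [36B, align 4] → 56
@56: state [4B, align 4] → 60
size 60, align 4

60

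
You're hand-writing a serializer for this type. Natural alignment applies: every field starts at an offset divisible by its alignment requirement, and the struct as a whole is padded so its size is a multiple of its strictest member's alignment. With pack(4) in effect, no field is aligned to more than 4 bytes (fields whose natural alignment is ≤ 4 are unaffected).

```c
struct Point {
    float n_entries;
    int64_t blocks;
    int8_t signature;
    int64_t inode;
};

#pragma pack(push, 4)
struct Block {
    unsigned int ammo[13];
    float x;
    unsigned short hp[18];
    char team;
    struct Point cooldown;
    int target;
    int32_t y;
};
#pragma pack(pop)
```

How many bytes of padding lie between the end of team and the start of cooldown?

3

Point: 0..4  n_entries  (4B, 4-aligned); 4..8  -- padding (4B); 8..16  blocks  (8B, 8-aligned); 16..17  signature  (1B, 1-aligned); 17..24  -- padding (7B); 24..32  inode  (8B, 8-aligned); sizeof = 32, alignof = 8
0..52  ammo  (52B, 4-aligned)
52..56  x  (4B, 4-aligned)
56..92  hp  (36B, 2-aligned)
92..93  team  (1B, 1-aligned)
93..96  -- padding (3B)
96..128  cooldown  (32B, 4-aligned)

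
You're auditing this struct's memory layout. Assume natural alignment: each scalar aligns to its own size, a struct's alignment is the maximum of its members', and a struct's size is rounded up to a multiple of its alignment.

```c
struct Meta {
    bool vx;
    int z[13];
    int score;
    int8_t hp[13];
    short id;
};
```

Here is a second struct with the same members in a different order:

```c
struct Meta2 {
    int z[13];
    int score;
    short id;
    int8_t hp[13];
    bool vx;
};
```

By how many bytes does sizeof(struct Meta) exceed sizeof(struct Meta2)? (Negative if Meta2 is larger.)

4

@0: vx [1B, align 1] → 1
+3 pad (align 4)
@4: z [52B, align 4] → 56
@56: score [4B, align 4] → 60
@60: hp [13B, align 1] → 73
+1 pad (align 2)
@74: id [2B, align 2] → 76
size 76, align 4
— Meta2 —
@0: z [52B, align 4] → 52
@52: score [4B, align 4] → 56
@56: id [2B, align 2] → 58
@58: hp [13B, align 1] → 71
@71: vx [1B, align 1] → 72
size 72, align 4
76 − 72 = 4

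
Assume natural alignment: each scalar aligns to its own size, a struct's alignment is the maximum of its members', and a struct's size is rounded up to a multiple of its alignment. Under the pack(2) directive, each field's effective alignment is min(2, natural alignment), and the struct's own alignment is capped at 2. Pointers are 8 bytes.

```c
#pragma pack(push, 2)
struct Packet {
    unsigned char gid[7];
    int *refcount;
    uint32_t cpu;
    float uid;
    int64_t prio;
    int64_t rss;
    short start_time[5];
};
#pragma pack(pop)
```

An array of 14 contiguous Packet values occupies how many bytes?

700

gid at 0 (size 7, align 1) → ends 7
pad 1 to align 2 for refcount
refcount at 8 (size 8, align 2) → ends 16
cpu at 16 (size 4, align 2) → ends 20
uid at 20 (size 4, align 2) → ends 24
prio at 24 (size 8, align 2) → ends 32
rss at 32 (size 8, align 2) → ends 40
start_time at 40 (size 10, align 2) → ends 50
total 50 bytes, alignment 2
array of 14: 14 × 50 = 700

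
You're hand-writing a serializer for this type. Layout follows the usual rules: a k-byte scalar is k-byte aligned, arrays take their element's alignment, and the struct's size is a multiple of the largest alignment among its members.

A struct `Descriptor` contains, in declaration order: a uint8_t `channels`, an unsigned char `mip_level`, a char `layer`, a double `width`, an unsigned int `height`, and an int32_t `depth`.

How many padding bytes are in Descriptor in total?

@0: channels [1B, align 1] → 1
@1: mip_level [1B, align 1] → 2
@2: layer [1B, align 1] → 3
+5 pad (align 8)
@8: width [8B, align 8] → 16
@16: height [4B, align 4] → 20
@20: depth [4B, align 4] → 24
size 24, align 8
data bytes 19, size 24 → padding 5

5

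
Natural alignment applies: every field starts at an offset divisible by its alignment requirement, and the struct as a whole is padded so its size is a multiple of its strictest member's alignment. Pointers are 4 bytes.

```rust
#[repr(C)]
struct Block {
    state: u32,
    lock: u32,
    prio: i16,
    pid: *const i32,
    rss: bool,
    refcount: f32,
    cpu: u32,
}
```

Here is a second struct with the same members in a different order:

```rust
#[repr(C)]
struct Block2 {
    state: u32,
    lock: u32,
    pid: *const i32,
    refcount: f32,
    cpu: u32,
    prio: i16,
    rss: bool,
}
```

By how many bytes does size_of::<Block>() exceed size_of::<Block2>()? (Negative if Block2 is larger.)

state at 0 (size 4, align 4) → ends 4
lock at 4 (size 4, align 4) → ends 8
prio at 8 (size 2, align 2) → ends 10
pad 2 to align 4 for pid
pid at 12 (size 4, align 4) → ends 16
rss at 16 (size 1, align 1) → ends 17
pad 3 to align 4 for refcount
refcount at 20 (size 4, align 4) → ends 24
cpu at 24 (size 4, align 4) → ends 28
total 28 bytes, alignment 4
— Block2 —
state at 0 (size 4, align 4) → ends 4
lock at 4 (size 4, align 4) → ends 8
pid at 8 (size 4, align 4) → ends 12
refcount at 12 (size 4, align 4) → ends 16
cpu at 16 (size 4, align 4) → ends 20
prio at 20 (size 2, align 2) → ends 22
rss at 22 (size 1, align 1) → ends 23
tail pad 1 to reach multiple of 4
total 24 bytes, alignment 4
28 − 24 = 4

4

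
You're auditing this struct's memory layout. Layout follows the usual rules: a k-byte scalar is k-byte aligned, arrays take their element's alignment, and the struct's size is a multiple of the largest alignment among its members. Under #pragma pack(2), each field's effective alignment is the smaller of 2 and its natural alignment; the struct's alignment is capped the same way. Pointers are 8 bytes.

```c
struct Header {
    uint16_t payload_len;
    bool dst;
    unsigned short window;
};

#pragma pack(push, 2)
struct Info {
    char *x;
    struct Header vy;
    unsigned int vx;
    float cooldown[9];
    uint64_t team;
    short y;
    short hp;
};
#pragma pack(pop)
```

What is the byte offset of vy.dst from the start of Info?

10

Header: payload_len at 0 (size 2, align 2) → ends 2; dst at 2 (size 1, align 1) → ends 3; pad 1 to align 2 for window; window at 4 (size 2, align 2) → ends 6; total 6 bytes, alignment 2
x at 0 (size 8, align 2) → ends 8
vy at 8 (size 6, align 2) → ends 14
within Header: dst at 2
8 + 2 = 10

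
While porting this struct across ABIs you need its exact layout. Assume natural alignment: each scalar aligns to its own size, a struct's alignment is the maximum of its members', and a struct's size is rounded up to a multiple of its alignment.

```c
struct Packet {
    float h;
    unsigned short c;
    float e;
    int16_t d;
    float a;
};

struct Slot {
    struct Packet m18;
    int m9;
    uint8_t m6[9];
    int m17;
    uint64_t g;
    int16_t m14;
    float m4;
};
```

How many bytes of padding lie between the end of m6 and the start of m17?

Packet: @0: h [4B, align 4] → 4; @4: c [2B, align 2] → 6; +2 pad (align 4); @8: e [4B, align 4] → 12; @12: d [2B, align 2] → 14; +2 pad (align 4); @16: a [4B, align 4] → 20; size 20, align 4
@0: m18 [20B, align 4] → 20
@20: m9 [4B, align 4] → 24
@24: m6 [9B, align 1] → 33
+3 pad (align 4)
@36: m17 [4B, align 4] → 40

3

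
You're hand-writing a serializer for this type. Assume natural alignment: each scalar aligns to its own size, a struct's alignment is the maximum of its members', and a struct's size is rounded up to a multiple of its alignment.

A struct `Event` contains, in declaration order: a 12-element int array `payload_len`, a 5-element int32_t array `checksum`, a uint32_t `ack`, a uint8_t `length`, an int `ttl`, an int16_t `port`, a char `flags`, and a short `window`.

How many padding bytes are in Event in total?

6

0..48  payload_len  (48B, 4-aligned)
48..68  checksum  (20B, 4-aligned)
68..72  ack  (4B, 4-aligned)
72..73  length  (1B, 1-aligned)
73..76  -- padding (3B)
76..80  ttl  (4B, 4-aligned)
80..82  port  (2B, 2-aligned)
82..83  flags  (1B, 1-aligned)
83..84  -- padding (1B)
84..86  window  (2B, 2-aligned)
86..88  -- tail padding (2B)
sizeof = 88, alignof = 4
data bytes 82, size 88 → padding 6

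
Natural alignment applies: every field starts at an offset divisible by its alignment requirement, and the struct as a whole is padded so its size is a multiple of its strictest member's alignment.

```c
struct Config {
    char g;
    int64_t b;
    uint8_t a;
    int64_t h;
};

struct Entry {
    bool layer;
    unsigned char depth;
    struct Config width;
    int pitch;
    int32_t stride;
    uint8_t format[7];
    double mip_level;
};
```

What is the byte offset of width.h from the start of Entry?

Config: g at 0 (size 1, align 1) → ends 1; pad 7 to align 8 for b; b at 8 (size 8, align 8) → ends 16; a at 16 (size 1, align 1) → ends 17; pad 7 to align 8 for h; h at 24 (size 8, align 8) → ends 32; total 32 bytes, alignment 8
layer at 0 (size 1, align 1) → ends 1
depth at 1 (size 1, align 1) → ends 2
pad 6 to align 8 for width
width at 8 (size 32, align 8) → ends 40
within Config: h at 24
8 + 24 = 32

32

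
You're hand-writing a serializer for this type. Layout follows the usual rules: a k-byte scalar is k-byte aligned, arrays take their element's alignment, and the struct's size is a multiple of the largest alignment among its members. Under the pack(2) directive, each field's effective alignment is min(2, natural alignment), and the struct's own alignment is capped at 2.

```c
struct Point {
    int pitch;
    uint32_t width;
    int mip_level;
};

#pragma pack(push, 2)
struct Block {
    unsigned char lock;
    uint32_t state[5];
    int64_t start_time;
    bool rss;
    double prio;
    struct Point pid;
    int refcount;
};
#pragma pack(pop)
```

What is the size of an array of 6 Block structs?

336

Point: 0..4  pitch  (4B, 4-aligned); 4..8  width  (4B, 4-aligned); 8..12  mip_level  (4B, 4-aligned); sizeof = 12, alignof = 4
0..1  lock  (1B, 1-aligned)
1..2  -- padding (1B)
2..22  state  (20B, 2-aligned)
22..30  start_time  (8B, 2-aligned)
30..31  rss  (1B, 1-aligned)
31..32  -- padding (1B)
32..40  prio  (8B, 2-aligned)
40..52  pid  (12B, 2-aligned)
52..56  refcount  (4B, 2-aligned)
sizeof = 56, alignof = 2
array of 6: 6 × 56 = 336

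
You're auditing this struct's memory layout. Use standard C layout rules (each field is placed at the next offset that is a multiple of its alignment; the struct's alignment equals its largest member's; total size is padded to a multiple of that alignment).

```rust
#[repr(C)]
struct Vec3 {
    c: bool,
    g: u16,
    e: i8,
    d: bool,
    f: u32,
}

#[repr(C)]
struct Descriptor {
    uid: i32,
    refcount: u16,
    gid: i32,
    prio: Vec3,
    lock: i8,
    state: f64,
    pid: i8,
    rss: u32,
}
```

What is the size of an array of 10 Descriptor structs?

480

Vec3: c at 0 (size 1, align 1) → ends 1; pad 1 to align 2 for g; g at 2 (size 2, align 2) → ends 4; e at 4 (size 1, align 1) → ends 5; d at 5 (size 1, align 1) → ends 6; pad 2 to align 4 for f; f at 8 (size 4, align 4) → ends 12; total 12 bytes, alignment 4
uid at 0 (size 4, align 4) → ends 4
refcount at 4 (size 2, align 2) → ends 6
pad 2 to align 4 for gid
gid at 8 (size 4, align 4) → ends 12
prio at 12 (size 12, align 4) → ends 24
lock at 24 (size 1, align 1) → ends 25
pad 7 to align 8 for state
state at 32 (size 8, align 8) → ends 40
pid at 40 (size 1, align 1) → ends 41
pad 3 to align 4 for rss
rss at 44 (size 4, align 4) → ends 48
total 48 bytes, alignment 8
array of 10: 10 × 48 = 480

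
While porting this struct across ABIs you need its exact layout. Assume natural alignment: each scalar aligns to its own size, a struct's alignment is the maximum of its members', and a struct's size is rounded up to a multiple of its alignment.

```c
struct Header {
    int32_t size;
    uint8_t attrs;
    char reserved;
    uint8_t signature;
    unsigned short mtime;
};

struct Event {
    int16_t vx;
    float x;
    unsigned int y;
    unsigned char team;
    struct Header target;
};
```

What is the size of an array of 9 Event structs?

Header: @0: size [4B, align 4] → 4; @4: attrs [1B, align 1] → 5; @5: reserved [1B, align 1] → 6; @6: signature [1B, align 1] → 7; +1 pad (align 2); @8: mtime [2B, align 2] → 10; +2 tail pad (align 4); size 12, align 4
@0: vx [2B, align 2] → 2
+2 pad (align 4)
@4: x [4B, align 4] → 8
@8: y [4B, align 4] → 12
@12: team [1B, align 1] → 13
+3 pad (align 4)
@16: target [12B, align 4] → 28
size 28, align 4
array of 9: 9 × 28 = 252

252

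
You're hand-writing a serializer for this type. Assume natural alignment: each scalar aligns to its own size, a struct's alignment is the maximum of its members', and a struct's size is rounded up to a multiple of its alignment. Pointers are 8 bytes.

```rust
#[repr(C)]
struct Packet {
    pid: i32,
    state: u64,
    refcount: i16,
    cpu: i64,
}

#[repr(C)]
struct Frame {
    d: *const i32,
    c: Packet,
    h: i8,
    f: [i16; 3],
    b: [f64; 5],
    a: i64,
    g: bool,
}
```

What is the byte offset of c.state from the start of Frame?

16

Packet: pid at 0 (size 4, align 4) → ends 4; pad 4 to align 8 for state; state at 8 (size 8, align 8) → ends 16; refcount at 16 (size 2, align 2) → ends 18; pad 6 to align 8 for cpu; cpu at 24 (size 8, align 8) → ends 32; total 32 bytes, alignment 8
d at 0 (size 8, align 8) → ends 8
c at 8 (size 32, align 8) → ends 40
within Packet: state at 8
8 + 8 = 16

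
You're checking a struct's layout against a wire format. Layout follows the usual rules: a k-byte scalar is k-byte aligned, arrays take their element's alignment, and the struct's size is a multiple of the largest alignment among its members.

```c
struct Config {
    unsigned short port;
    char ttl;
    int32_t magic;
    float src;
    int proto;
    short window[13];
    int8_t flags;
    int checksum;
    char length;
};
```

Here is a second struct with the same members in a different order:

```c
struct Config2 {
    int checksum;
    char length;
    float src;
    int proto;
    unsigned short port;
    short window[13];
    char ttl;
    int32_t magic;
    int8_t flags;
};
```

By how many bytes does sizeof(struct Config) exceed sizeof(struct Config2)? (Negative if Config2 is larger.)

port at 0 (size 2, align 2) → ends 2
ttl at 2 (size 1, align 1) → ends 3
pad 1 to align 4 for magic
magic at 4 (size 4, align 4) → ends 8
src at 8 (size 4, align 4) → ends 12
proto at 12 (size 4, align 4) → ends 16
window at 16 (size 26, align 2) → ends 42
flags at 42 (size 1, align 1) → ends 43
pad 1 to align 4 for checksum
checksum at 44 (size 4, align 4) → ends 48
length at 48 (size 1, align 1) → ends 49
tail pad 3 to reach multiple of 4
total 52 bytes, alignment 4
— Config2 —
checksum at 0 (size 4, align 4) → ends 4
length at 4 (size 1, align 1) → ends 5
pad 3 to align 4 for src
src at 8 (size 4, align 4) → ends 12
proto at 12 (size 4, align 4) → ends 16
port at 16 (size 2, align 2) → ends 18
window at 18 (size 26, align 2) → ends 44
ttl at 44 (size 1, align 1) → ends 45
pad 3 to align 4 for magic
magic at 48 (size 4, align 4) → ends 52
flags at 52 (size 1, align 1) → ends 53
tail pad 3 to reach multiple of 4
total 56 bytes, alignment 4
52 − 56 = -4

-4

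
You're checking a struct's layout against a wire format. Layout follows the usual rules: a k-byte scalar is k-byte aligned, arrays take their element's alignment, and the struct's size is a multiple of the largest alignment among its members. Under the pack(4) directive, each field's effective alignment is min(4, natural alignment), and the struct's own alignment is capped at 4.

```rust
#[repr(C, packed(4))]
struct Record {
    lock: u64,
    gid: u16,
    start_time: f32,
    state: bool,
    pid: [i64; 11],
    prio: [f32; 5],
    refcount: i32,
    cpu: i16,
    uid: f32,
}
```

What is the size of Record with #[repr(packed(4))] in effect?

140

0..8  lock  (8B, 4-aligned)
8..10  gid  (2B, 2-aligned)
10..12  -- padding (2B)
12..16  start_time  (4B, 4-aligned)
16..17  state  (1B, 1-aligned)
17..20  -- padding (3B)
20..108  pid  (88B, 4-aligned)
108..128  prio  (20B, 4-aligned)
128..132  refcount  (4B, 4-aligned)
132..134  cpu  (2B, 2-aligned)
134..136  -- padding (2B)
136..140  uid  (4B, 4-aligned)
sizeof = 140, alignof = 4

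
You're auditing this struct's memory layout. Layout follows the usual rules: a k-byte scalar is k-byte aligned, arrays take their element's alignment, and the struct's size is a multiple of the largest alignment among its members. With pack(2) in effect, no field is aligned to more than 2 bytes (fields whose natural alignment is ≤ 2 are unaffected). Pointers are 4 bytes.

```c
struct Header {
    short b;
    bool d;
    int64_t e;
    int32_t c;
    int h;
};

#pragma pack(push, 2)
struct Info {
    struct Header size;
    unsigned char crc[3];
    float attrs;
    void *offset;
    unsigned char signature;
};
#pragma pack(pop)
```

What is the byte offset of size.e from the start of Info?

Header: 0..2  b  (2B, 2-aligned); 2..3  d  (1B, 1-aligned); 3..8  -- padding (5B); 8..16  e  (8B, 8-aligned); 16..20  c  (4B, 4-aligned); 20..24  h  (4B, 4-aligned); sizeof = 24, alignof = 8
0..24  size  (24B, 2-aligned)
within Header: e at 8
0 + 8 = 8

8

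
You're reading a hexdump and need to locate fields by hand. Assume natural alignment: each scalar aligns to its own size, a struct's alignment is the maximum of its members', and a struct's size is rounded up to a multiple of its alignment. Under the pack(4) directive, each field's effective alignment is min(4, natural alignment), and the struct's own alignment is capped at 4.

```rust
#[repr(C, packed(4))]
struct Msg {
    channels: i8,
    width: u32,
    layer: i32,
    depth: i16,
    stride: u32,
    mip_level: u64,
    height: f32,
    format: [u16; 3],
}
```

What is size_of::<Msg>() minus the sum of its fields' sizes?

7

channels at 0 (size 1, align 1) → ends 1
pad 3 to align 4 for width
width at 4 (size 4, align 4) → ends 8
layer at 8 (size 4, align 4) → ends 12
depth at 12 (size 2, align 2) → ends 14
pad 2 to align 4 for stride
stride at 16 (size 4, align 4) → ends 20
mip_level at 20 (size 8, align 4) → ends 28
height at 28 (size 4, align 4) → ends 32
format at 32 (size 6, align 2) → ends 38
tail pad 2 to reach multiple of 4
total 40 bytes, alignment 4
data bytes 33, size 40 → padding 7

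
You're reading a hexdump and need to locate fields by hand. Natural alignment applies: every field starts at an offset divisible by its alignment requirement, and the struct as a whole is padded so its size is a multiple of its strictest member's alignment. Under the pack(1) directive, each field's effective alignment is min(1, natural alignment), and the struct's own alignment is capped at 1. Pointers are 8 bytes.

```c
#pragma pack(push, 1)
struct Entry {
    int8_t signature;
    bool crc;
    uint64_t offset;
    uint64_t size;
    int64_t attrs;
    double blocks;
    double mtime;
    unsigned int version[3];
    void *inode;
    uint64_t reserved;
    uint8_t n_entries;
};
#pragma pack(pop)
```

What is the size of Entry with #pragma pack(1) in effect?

71

@0: signature [1B, align 1] → 1
@1: crc [1B, align 1] → 2
@2: offset [8B, align 1] → 10
@10: size [8B, align 1] → 18
@18: attrs [8B, align 1] → 26
@26: blocks [8B, align 1] → 34
@34: mtime [8B, align 1] → 42
@42: version [12B, align 1] → 54
@54: inode [8B, align 1] → 62
@62: reserved [8B, align 1] → 70
@70: n_entries [1B, align 1] → 71
size 71, align 1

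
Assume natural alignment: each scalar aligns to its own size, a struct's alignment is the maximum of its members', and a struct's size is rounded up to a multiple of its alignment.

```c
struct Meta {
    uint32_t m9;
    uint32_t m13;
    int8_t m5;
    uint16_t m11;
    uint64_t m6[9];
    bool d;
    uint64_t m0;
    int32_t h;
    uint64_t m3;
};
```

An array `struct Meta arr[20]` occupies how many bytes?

2400

m9 at 0 (size 4, align 4) → ends 4
m13 at 4 (size 4, align 4) → ends 8
m5 at 8 (size 1, align 1) → ends 9
pad 1 to align 2 for m11
m11 at 10 (size 2, align 2) → ends 12
pad 4 to align 8 for m6
m6 at 16 (size 72, align 8) → ends 88
d at 88 (size 1, align 1) → ends 89
pad 7 to align 8 for m0
m0 at 96 (size 8, align 8) → ends 104
h at 104 (size 4, align 4) → ends 108
pad 4 to align 8 for m3
m3 at 112 (size 8, align 8) → ends 120
total 120 bytes, alignment 8
array of 20: 20 × 120 = 2400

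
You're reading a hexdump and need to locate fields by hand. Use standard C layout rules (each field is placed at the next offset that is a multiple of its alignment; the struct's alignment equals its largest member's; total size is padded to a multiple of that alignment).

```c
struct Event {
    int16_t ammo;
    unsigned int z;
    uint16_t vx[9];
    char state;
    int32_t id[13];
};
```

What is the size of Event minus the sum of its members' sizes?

0..2  ammo  (2B, 2-aligned)
2..4  -- padding (2B)
4..8  z  (4B, 4-aligned)
8..26  vx  (18B, 2-aligned)
26..27  state  (1B, 1-aligned)
27..28  -- padding (1B)
28..80  id  (52B, 4-aligned)
sizeof = 80, alignof = 4
data bytes 77, size 80 → padding 3

3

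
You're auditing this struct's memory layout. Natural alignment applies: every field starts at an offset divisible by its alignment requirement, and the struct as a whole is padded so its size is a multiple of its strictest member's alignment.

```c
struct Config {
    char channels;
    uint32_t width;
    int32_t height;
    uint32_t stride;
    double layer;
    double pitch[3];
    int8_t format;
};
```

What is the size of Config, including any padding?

channels at 0 (size 1, align 1) → ends 1
pad 3 to align 4 for width
width at 4 (size 4, align 4) → ends 8
height at 8 (size 4, align 4) → ends 12
stride at 12 (size 4, align 4) → ends 16
layer at 16 (size 8, align 8) → ends 24
pitch at 24 (size 24, align 8) → ends 48
format at 48 (size 1, align 1) → ends 49
tail pad 7 to reach multiple of 8
total 56 bytes, alignment 8

56 bytes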